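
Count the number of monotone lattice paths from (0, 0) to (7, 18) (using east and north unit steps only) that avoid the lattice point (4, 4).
Number of paths = 433100

Total paths from (0, 0) to (7, 18): C(25, 7) = 480700. Paths through (4, 4): (paths (0, 0) → (4, 4)) × (paths (4, 4) → (7, 18)) = C(8, 4) · C(17, 3) = 70 · 680 = 47600. Avoidance count = 480700 − 47600 = 433100.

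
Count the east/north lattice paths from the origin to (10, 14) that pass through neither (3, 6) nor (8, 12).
Number of paths = 897744

Inclusion–exclusion. Total paths: C(24, 10) = 1961256. Through P₁: C(9, 3)·C(15, 7) = 540540. Through P₂: C(20, 8)·C(4, 2) = 755820. Since P₁ is strictly southwest of P₂, a monotone path through both must visit P₁ then P₂; paths through both = C(9, 3)·C(11, 5)·C(4, 2) = 232848. Avoid both = 1961256 − 540540 − 755820 + 232848 = 897744.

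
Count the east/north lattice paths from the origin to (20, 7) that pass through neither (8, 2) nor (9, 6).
Number of paths = 552210

Inclusion–exclusion. Total paths: C(27, 20) = 888030. Through P₁: C(10, 8)·C(17, 12) = 278460. Through P₂: C(15, 9)·C(12, 11) = 60060. Since P₁ is strictly southwest of P₂, a monotone path through both must visit P₁ then P₂; paths through both = C(10, 8)·C(5, 1)·C(12, 11) = 2700. Avoid both = 888030 − 278460 − 60060 + 2700 = 552210.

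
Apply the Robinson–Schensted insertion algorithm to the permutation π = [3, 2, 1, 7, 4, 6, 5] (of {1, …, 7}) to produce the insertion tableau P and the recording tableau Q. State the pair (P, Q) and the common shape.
P = [1, 4, 5] / [2, 6] / [3, 7];  Q = [1, 4, 6] / [2, 5] / [3, 7];  common shape = (3, 2, 2)

Row-insert the values π_1, π_2, … into P one at a time, bumping the leftmost entry strictly greater than the inserted value down to the next row. The recording tableau Q records, in position (i, j), the step at which that cell was added to P.
  Insert 3 (step 1): P = [3];  Q = [1]
  Insert 2 (step 2): P = [2] / [3];  Q = [1] / [2]
  Insert 1 (step 3): P = [1] / [2] / [3];  Q = [1] / [2] / [3]
  Insert 7 (step 4): P = [1, 7] / [2] / [3];  Q = [1, 4] / [2] / [3]
  Insert 4 (step 5): P = [1, 4] / [2, 7] / [3];  Q = [1, 4] / [2, 5] / [3]
  Insert 6 (step 6): P = [1, 4, 6] / [2, 7] / [3];  Q = [1, 4, 6] / [2, 5] / [3]
  Insert 5 (step 7): P = [1, 4, 5] / [2, 6] / [3, 7];  Q = [1, 4, 6] / [2, 5] / [3, 7]
Final shape: (3, 2, 2).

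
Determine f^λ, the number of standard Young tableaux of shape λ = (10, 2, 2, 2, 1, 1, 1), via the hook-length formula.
# SYT of shape (10, 2, 2, 2, 1, 1, 1) = 2078505

Hook-length formula: f^λ = n! / Π hook(c), product over all cells c of the Young diagram. For λ = (10, 2, 2, 2, 1, 1, 1), n = 19 boxes. Hook lengths by row (left-to-right, top-to-bottom): [16, 12, 8, 7, 6, 5, 4, 3, 2, 1]; [7, 3]; [6, 2]; [5, 1]; [3]; [2]; [1]. Product of hooks = 58525286400. So f^λ = 19! / 58525286400 = 121645100408832000 / 58525286400 = 2078505.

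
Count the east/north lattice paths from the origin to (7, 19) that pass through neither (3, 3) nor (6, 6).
Number of paths = 553564

Inclusion–exclusion. Total paths: C(26, 7) = 657800. Through P₁: C(6, 3)·C(20, 4) = 96900. Through P₂: C(12, 6)·C(14, 1) = 12936. Since P₁ is strictly southwest of P₂, a monotone path through both must visit P₁ then P₂; paths through both = C(6, 3)·C(6, 3)·C(14, 1) = 5600. Avoid both = 657800 − 96900 − 12936 + 5600 = 553564.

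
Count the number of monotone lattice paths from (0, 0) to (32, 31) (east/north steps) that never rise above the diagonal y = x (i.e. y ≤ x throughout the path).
Number of paths = 55534064877048198

By the reflection principle (André's argument), the number of monotone paths to (32, 31) with n ≤ m that never go above y = x is C(63, 32) − C(63, 33) = 916312070471295267 − 860778005594247069 = 55534064877048198.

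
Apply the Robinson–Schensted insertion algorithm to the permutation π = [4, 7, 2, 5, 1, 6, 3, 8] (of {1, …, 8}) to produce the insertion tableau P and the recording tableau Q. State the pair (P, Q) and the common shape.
P = [1, 3, 6, 8] / [2, 5] / [4, 7];  Q = [1, 2, 6, 8] / [3, 4] / [5, 7];  common shape = (4, 2, 2)

Row-insert the values π_1, π_2, … into P one at a time, bumping the leftmost entry strictly greater than the inserted value down to the next row. The recording tableau Q records, in position (i, j), the step at which that cell was added to P.
  Insert 4 (step 1): P = [4];  Q = [1]
  Insert 7 (step 2): P = [4, 7];  Q = [1, 2]
  Insert 2 (step 3): P = [2, 7] / [4];  Q = [1, 2] / [3]
  Insert 5 (step 4): P = [2, 5] / [4, 7];  Q = [1, 2] / [3, 4]
  Insert 1 (step 5): P = [1, 5] / [2, 7] / [4];  Q = [1, 2] / [3, 4] / [5]
  Insert 6 (step 6): P = [1, 5, 6] / [2, 7] / [4];  Q = [1, 2, 6] / [3, 4] / [5]
  Insert 3 (step 7): P = [1, 3, 6] / [2, 5] / [4, 7];  Q = [1, 2, 6] / [3, 4] / [5, 7]
  Insert 8 (step 8): P = [1, 3, 6, 8] / [2, 5] / [4, 7];  Q = [1, 2, 6, 8] / [3, 4] / [5, 7]
Final shape: (4, 2, 2).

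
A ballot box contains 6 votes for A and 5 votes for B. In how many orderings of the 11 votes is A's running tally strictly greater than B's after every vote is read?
Strict-lead orderings = 42

Total orderings of the 11 votes with 6 for A: C(11, 6) = 462. By the Bertrand ballot formula (Cycle Lemma / reflection principle), the number of orderings in which A is strictly ahead of B throughout is (p − q)/(p + q) · C(p + q, p) = (6 − 5)/(6 + 5) · 462 = 42.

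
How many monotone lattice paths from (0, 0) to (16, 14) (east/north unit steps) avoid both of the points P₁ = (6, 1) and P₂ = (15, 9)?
Number of paths = 130590209

Inclusion–exclusion. Total paths: C(30, 16) = 145422675. Through P₁: C(7, 6)·C(23, 10) = 8008462. Through P₂: C(24, 15)·C(6, 1) = 7845024. Since P₁ is strictly southwest of P₂, a monotone path through both must visit P₁ then P₂; paths through both = C(7, 6)·C(17, 9)·C(6, 1) = 1021020. Avoid both = 145422675 − 8008462 − 7845024 + 1021020 = 130590209.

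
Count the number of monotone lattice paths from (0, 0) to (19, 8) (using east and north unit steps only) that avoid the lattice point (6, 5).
Number of paths = 1961355

Total paths from (0, 0) to (19, 8): C(27, 19) = 2220075. Paths through (6, 5): (paths (0, 0) → (6, 5)) × (paths (6, 5) → (19, 8)) = C(11, 6) · C(16, 13) = 462 · 560 = 258720. Avoidance count = 2220075 − 258720 = 1961355.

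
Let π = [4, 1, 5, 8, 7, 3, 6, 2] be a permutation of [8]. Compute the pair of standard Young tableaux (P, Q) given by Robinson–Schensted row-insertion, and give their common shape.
P = [1, 2, 6] / [3, 5, 7] / [4] / [8];  Q = [1, 3, 4] / [2, 5, 7] / [6] / [8];  common shape = (3, 3, 1, 1)

Row-insert the values π_1, π_2, … into P one at a time, bumping the leftmost entry strictly greater than the inserted value down to the next row. The recording tableau Q records, in position (i, j), the step at which that cell was added to P.
  Insert 4 (step 1): P = [4];  Q = [1]
  Insert 1 (step 2): P = [1] / [4];  Q = [1] / [2]
  Insert 5 (step 3): P = [1, 5] / [4];  Q = [1, 3] / [2]
  Insert 8 (step 4): P = [1, 5, 8] / [4];  Q = [1, 3, 4] / [2]
  Insert 7 (step 5): P = [1, 5, 7] / [4, 8];  Q = [1, 3, 4] / [2, 5]
  Insert 3 (step 6): P = [1, 3, 7] / [4, 5] / [8];  Q = [1, 3, 4] / [2, 5] / [6]
  Insert 6 (step 7): P = [1, 3, 6] / [4, 5, 7] / [8];  Q = [1, 3, 4] / [2, 5, 7] / [6]
  Insert 2 (step 8): P = [1, 2, 6] / [3, 5, 7] / [4] / [8];  Q = [1, 3, 4] / [2, 5, 7] / [6] / [8]
Final shape: (3, 3, 1, 1).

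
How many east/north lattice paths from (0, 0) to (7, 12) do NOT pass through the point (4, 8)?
Number of paths = 33063

Total paths from (0, 0) to (7, 12): C(19, 7) = 50388. Paths through (4, 8): (paths (0, 0) → (4, 8)) × (paths (4, 8) → (7, 12)) = C(12, 4) · C(7, 3) = 495 · 35 = 17325. Avoidance count = 50388 − 17325 = 33063.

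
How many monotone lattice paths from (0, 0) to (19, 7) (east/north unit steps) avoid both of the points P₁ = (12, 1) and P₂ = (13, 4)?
Number of paths = 439940

Inclusion–exclusion. Total paths: C(26, 19) = 657800. Through P₁: C(13, 12)·C(13, 7) = 22308. Through P₂: C(17, 13)·C(9, 6) = 199920. Since P₁ is strictly southwest of P₂, a monotone path through both must visit P₁ then P₂; paths through both = C(13, 12)·C(4, 1)·C(9, 6) = 4368. Avoid both = 657800 − 22308 − 199920 + 4368 = 439940.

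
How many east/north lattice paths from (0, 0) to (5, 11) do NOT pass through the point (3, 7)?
Number of paths = 2568

Total paths from (0, 0) to (5, 11): C(16, 5) = 4368. Paths through (3, 7): (paths (0, 0) → (3, 7)) × (paths (3, 7) → (5, 11)) = C(10, 3) · C(6, 2) = 120 · 15 = 1800. Avoidance count = 4368 − 1800 = 2568.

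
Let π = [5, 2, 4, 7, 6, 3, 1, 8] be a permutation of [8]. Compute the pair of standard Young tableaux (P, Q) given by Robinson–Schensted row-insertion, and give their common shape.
P = [1, 3, 6, 8] / [2, 7] / [4] / [5];  Q = [1, 3, 4, 8] / [2, 5] / [6] / [7];  common shape = (4, 2, 1, 1)

Row-insert the values π_1, π_2, … into P one at a time, bumping the leftmost entry strictly greater than the inserted value down to the next row. The recording tableau Q records, in position (i, j), the step at which that cell was added to P.
  Insert 5 (step 1): P = [5];  Q = [1]
  Insert 2 (step 2): P = [2] / [5];  Q = [1] / [2]
  Insert 4 (step 3): P = [2, 4] / [5];  Q = [1, 3] / [2]
  Insert 7 (step 4): P = [2, 4, 7] / [5];  Q = [1, 3, 4] / [2]
  Insert 6 (step 5): P = [2, 4, 6] / [5, 7];  Q = [1, 3, 4] / [2, 5]
  Insert 3 (step 6): P = [2, 3, 6] / [4, 7] / [5];  Q = [1, 3, 4] / [2, 5] / [6]
  Insert 1 (step 7): P = [1, 3, 6] / [2, 7] / [4] / [5];  Q = [1, 3, 4] / [2, 5] / [6] / [7]
  Insert 8 (step 8): P = [1, 3, 6, 8] / [2, 7] / [4] / [5];  Q = [1, 3, 4, 8] / [2, 5] / [6] / [7]
Final shape: (4, 2, 1, 1).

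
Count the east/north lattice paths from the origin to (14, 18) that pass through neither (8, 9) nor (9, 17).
Number of paths = 332329490

Inclusion–exclusion. Total paths: C(32, 14) = 471435600. Through P₁: C(17, 8)·C(15, 6) = 121671550. Through P₂: C(26, 9)·C(6, 5) = 18747300. Since P₁ is strictly southwest of P₂, a monotone path through both must visit P₁ then P₂; paths through both = C(17, 8)·C(9, 1)·C(6, 5) = 1312740. Avoid both = 471435600 − 121671550 − 18747300 + 1312740 = 332329490.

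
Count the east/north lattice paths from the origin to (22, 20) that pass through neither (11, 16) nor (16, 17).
Number of paths = 404554518585

Inclusion–exclusion. Total paths: C(42, 22) = 513791607420. Through P₁: C(27, 11)·C(15, 11) = 17796726675. Through P₂: C(33, 16)·C(9, 6) = 98011461240. Since P₁ is strictly southwest of P₂, a monotone path through both must visit P₁ then P₂; paths through both = C(27, 11)·C(6, 5)·C(9, 6) = 6571099080. Avoid both = 513791607420 − 17796726675 − 98011461240 + 6571099080 = 404554518585.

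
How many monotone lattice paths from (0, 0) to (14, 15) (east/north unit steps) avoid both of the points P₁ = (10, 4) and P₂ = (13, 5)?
Number of paths = 76142191

Inclusion–exclusion. Total paths: C(29, 14) = 77558760. Through P₁: C(14, 10)·C(15, 4) = 1366365. Through P₂: C(18, 13)·C(11, 1) = 94248. Since P₁ is strictly southwest of P₂, a monotone path through both must visit P₁ then P₂; paths through both = C(14, 10)·C(4, 3)·C(11, 1) = 44044. Avoid both = 77558760 − 1366365 − 94248 + 44044 = 76142191.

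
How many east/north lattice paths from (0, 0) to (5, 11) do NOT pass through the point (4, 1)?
Number of paths = 4313

Total paths from (0, 0) to (5, 11): C(16, 5) = 4368. Paths through (4, 1): (paths (0, 0) → (4, 1)) × (paths (4, 1) → (5, 11)) = C(5, 4) · C(11, 1) = 5 · 11 = 55. Avoidance count = 4368 − 55 = 4313.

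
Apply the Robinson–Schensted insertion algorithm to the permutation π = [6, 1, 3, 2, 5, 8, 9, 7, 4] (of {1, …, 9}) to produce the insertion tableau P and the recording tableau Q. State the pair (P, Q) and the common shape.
P = [1, 2, 4, 7, 9] / [3, 5] / [6, 8];  Q = [1, 3, 5, 6, 7] / [2, 8] / [4, 9];  common shape = (5, 2, 2)

Row-insert the values π_1, π_2, … into P one at a time, bumping the leftmost entry strictly greater than the inserted value down to the next row. The recording tableau Q records, in position (i, j), the step at which that cell was added to P.
  Insert 6 (step 1): P = [6];  Q = [1]
  Insert 1 (step 2): P = [1] / [6];  Q = [1] / [2]
  Insert 3 (step 3): P = [1, 3] / [6];  Q = [1, 3] / [2]
  Insert 2 (step 4): P = [1, 2] / [3] / [6];  Q = [1, 3] / [2] / [4]
  Insert 5 (step 5): P = [1, 2, 5] / [3] / [6];  Q = [1, 3, 5] / [2] / [4]
  Insert 8 (step 6): P = [1, 2, 5, 8] / [3] / [6];  Q = [1, 3, 5, 6] / [2] / [4]
  Insert 9 (step 7): P = [1, 2, 5, 8, 9] / [3] / [6];  Q = [1, 3, 5, 6, 7] / [2] / [4]
  Insert 7 (step 8): P = [1, 2, 5, 7, 9] / [3, 8] / [6];  Q = [1, 3, 5, 6, 7] / [2, 8] / [4]
  Insert 4 (step 9): P = [1, 2, 4, 7, 9] / [3, 5] / [6, 8];  Q = [1, 3, 5, 6, 7] / [2, 8] / [4, 9]
Final shape: (5, 2, 2).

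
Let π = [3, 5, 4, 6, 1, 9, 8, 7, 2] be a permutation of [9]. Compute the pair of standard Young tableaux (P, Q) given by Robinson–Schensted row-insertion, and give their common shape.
P = [1, 2, 6, 7] / [3, 4] / [5, 8] / [9];  Q = [1, 2, 4, 6] / [3, 7] / [5, 8] / [9];  common shape = (4, 2, 2, 1)

Row-insert the values π_1, π_2, … into P one at a time, bumping the leftmost entry strictly greater than the inserted value down to the next row. The recording tableau Q records, in position (i, j), the step at which that cell was added to P.
  Insert 3 (step 1): P = [3];  Q = [1]
  Insert 5 (step 2): P = [3, 5];  Q = [1, 2]
  Insert 4 (step 3): P = [3, 4] / [5];  Q = [1, 2] / [3]
  Insert 6 (step 4): P = [3, 4, 6] / [5];  Q = [1, 2, 4] / [3]
  Insert 1 (step 5): P = [1, 4, 6] / [3] / [5];  Q = [1, 2, 4] / [3] / [5]
  Insert 9 (step 6): P = [1, 4, 6, 9] / [3] / [5];  Q = [1, 2, 4, 6] / [3] / [5]
  Insert 8 (step 7): P = [1, 4, 6, 8] / [3, 9] / [5];  Q = [1, 2, 4, 6] / [3, 7] / [5]
  Insert 7 (step 8): P = [1, 4, 6, 7] / [3, 8] / [5, 9];  Q = [1, 2, 4, 6] / [3, 7] / [5, 8]
  Insert 2 (step 9): P = [1, 2, 6, 7] / [3, 4] / [5, 8] / [9];  Q = [1, 2, 4, 6] / [3, 7] / [5, 8] / [9]
Final shape: (4, 2, 2, 1).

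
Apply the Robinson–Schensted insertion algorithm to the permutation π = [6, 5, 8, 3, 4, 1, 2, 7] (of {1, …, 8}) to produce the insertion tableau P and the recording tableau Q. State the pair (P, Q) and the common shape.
P = [1, 2, 7] / [3, 4] / [5, 8] / [6];  Q = [1, 3, 8] / [2, 5] / [4, 7] / [6];  common shape = (3, 2, 2, 1)

Row-insert the values π_1, π_2, … into P one at a time, bumping the leftmost entry strictly greater than the inserted value down to the next row. The recording tableau Q records, in position (i, j), the step at which that cell was added to P.
  Insert 6 (step 1): P = [6];  Q = [1]
  Insert 5 (step 2): P = [5] / [6];  Q = [1] / [2]
  Insert 8 (step 3): P = [5, 8] / [6];  Q = [1, 3] / [2]
  Insert 3 (step 4): P = [3, 8] / [5] / [6];  Q = [1, 3] / [2] / [4]
  Insert 4 (step 5): P = [3, 4] / [5, 8] / [6];  Q = [1, 3] / [2, 5] / [4]
  Insert 1 (step 6): P = [1, 4] / [3, 8] / [5] / [6];  Q = [1, 3] / [2, 5] / [4] / [6]
  Insert 2 (step 7): P = [1, 2] / [3, 4] / [5, 8] / [6];  Q = [1, 3] / [2, 5] / [4, 7] / [6]
  Insert 7 (step 8): P = [1, 2, 7] / [3, 4] / [5, 8] / [6];  Q = [1, 3, 8] / [2, 5] / [4, 7] / [6]
Final shape: (3, 2, 2, 1).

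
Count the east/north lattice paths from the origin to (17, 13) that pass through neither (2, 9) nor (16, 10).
Number of paths = 98303030

Inclusion–exclusion. Total paths: C(30, 17) = 119759850. Through P₁: C(11, 2)·C(19, 15) = 213180. Through P₂: C(26, 16)·C(4, 1) = 21246940. Since P₁ is strictly southwest of P₂, a monotone path through both must visit P₁ then P₂; paths through both = C(11, 2)·C(15, 14)·C(4, 1) = 3300. Avoid both = 119759850 − 213180 − 21246940 + 3300 = 98303030.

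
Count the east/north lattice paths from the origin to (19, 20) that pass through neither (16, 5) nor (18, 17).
Number of paths = 50763796062

Inclusion–exclusion. Total paths: C(39, 19) = 68923264410. Through P₁: C(21, 16)·C(18, 3) = 16604784. Through P₂: C(35, 18)·C(4, 1) = 18150270600. Since P₁ is strictly southwest of P₂, a monotone path through both must visit P₁ then P₂; paths through both = C(21, 16)·C(14, 2)·C(4, 1) = 7407036. Avoid both = 68923264410 − 16604784 − 18150270600 + 7407036 = 50763796062.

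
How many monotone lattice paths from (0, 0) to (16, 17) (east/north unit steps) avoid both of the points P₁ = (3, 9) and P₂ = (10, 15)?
Number of paths = 1041080590

Inclusion–exclusion. Total paths: C(33, 16) = 1166803110. Through P₁: C(12, 3)·C(21, 13) = 44767800. Through P₂: C(25, 10)·C(8, 6) = 91525280. Since P₁ is strictly southwest of P₂, a monotone path through both must visit P₁ then P₂; paths through both = C(12, 3)·C(13, 7)·C(8, 6) = 10570560. Avoid both = 1166803110 − 44767800 − 91525280 + 10570560 = 1041080590.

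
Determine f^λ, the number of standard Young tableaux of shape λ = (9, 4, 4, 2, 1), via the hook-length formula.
# SYT of shape (9, 4, 4, 2, 1) = 65116800

Hook-length formula: f^λ = n! / Π hook(c), product over all cells c of the Young diagram. For λ = (9, 4, 4, 2, 1), n = 20 boxes. Hook lengths by row (left-to-right, top-to-bottom): [13, 11, 9, 8, 5, 4, 3, 2, 1]; [7, 5, 3, 2]; [6, 4, 2, 1]; [3, 1]; [1]. Product of hooks = 37362124800. So f^λ = 20! / 37362124800 = 2432902008176640000 / 37362124800 = 65116800.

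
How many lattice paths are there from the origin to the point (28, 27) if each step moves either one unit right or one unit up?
Number of paths = 3824345300380220

A monotone lattice path from (0, 0) to (28, 27) consists of 28 east steps and 27 north steps in some order, so it is determined by which 28 of the 55 steps are east. The count is C(55, 28) = 3824345300380220.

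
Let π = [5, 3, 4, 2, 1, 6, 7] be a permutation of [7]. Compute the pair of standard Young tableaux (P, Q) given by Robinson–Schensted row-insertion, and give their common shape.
P = [1, 4, 6, 7] / [2] / [3] / [5];  Q = [1, 3, 6, 7] / [2] / [4] / [5];  common shape = (4, 1, 1, 1)

Row-insert the values π_1, π_2, … into P one at a time, bumping the leftmost entry strictly greater than the inserted value down to the next row. The recording tableau Q records, in position (i, j), the step at which that cell was added to P.
  Insert 5 (step 1): P = [5];  Q = [1]
  Insert 3 (step 2): P = [3] / [5];  Q = [1] / [2]
  Insert 4 (step 3): P = [3, 4] / [5];  Q = [1, 3] / [2]
  Insert 2 (step 4): P = [2, 4] / [3] / [5];  Q = [1, 3] / [2] / [4]
  Insert 1 (step 5): P = [1, 4] / [2] / [3] / [5];  Q = [1, 3] / [2] / [4] / [5]
  Insert 6 (step 6): P = [1, 4, 6] / [2] / [3] / [5];  Q = [1, 3, 6] / [2] / [4] / [5]
  Insert 7 (step 7): P = [1, 4, 6, 7] / [2] / [3] / [5];  Q = [1, 3, 6, 7] / [2] / [4] / [5]
Final shape: (4, 1, 1, 1).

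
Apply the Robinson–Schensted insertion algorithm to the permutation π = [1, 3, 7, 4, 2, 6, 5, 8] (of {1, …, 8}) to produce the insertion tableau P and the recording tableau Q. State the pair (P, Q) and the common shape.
P = [1, 2, 4, 5, 8] / [3, 6] / [7];  Q = [1, 2, 3, 6, 8] / [4, 7] / [5];  common shape = (5, 2, 1)

Row-insert the values π_1, π_2, … into P one at a time, bumping the leftmost entry strictly greater than the inserted value down to the next row. The recording tableau Q records, in position (i, j), the step at which that cell was added to P.
  Insert 1 (step 1): P = [1];  Q = [1]
  Insert 3 (step 2): P = [1, 3];  Q = [1, 2]
  Insert 7 (step 3): P = [1, 3, 7];  Q = [1, 2, 3]
  Insert 4 (step 4): P = [1, 3, 4] / [7];  Q = [1, 2, 3] / [4]
  Insert 2 (step 5): P = [1, 2, 4] / [3] / [7];  Q = [1, 2, 3] / [4] / [5]
  Insert 6 (step 6): P = [1, 2, 4, 6] / [3] / [7];  Q = [1, 2, 3, 6] / [4] / [5]
  Insert 5 (step 7): P = [1, 2, 4, 5] / [3, 6] / [7];  Q = [1, 2, 3, 6] / [4, 7] / [5]
  Insert 8 (step 8): P = [1, 2, 4, 5, 8] / [3, 6] / [7];  Q = [1, 2, 3, 6, 8] / [4, 7] / [5]
Final shape: (5, 2, 1).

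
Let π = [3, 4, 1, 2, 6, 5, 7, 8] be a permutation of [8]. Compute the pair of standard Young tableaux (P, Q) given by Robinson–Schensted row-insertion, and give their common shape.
P = [1, 2, 5, 7, 8] / [3, 4, 6];  Q = [1, 2, 5, 7, 8] / [3, 4, 6];  common shape = (5, 3)

Row-insert the values π_1, π_2, … into P one at a time, bumping the leftmost entry strictly greater than the inserted value down to the next row. The recording tableau Q records, in position (i, j), the step at which that cell was added to P.
  Insert 3 (step 1): P = [3];  Q = [1]
  Insert 4 (step 2): P = [3, 4];  Q = [1, 2]
  Insert 1 (step 3): P = [1, 4] / [3];  Q = [1, 2] / [3]
  Insert 2 (step 4): P = [1, 2] / [3, 4];  Q = [1, 2] / [3, 4]
  Insert 6 (step 5): P = [1, 2, 6] / [3, 4];  Q = [1, 2, 5] / [3, 4]
  Insert 5 (step 6): P = [1, 2, 5] / [3, 4, 6];  Q = [1, 2, 5] / [3, 4, 6]
  Insert 7 (step 7): P = [1, 2, 5, 7] / [3, 4, 6];  Q = [1, 2, 5, 7] / [3, 4, 6]
  Insert 8 (step 8): P = [1, 2, 5, 7, 8] / [3, 4, 6];  Q = [1, 2, 5, 7, 8] / [3, 4, 6]
Final shape: (5, 3).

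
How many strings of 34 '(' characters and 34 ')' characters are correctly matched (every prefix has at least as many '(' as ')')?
C_34 = 812944042149730764

These balanced parentheses are counted by the Catalan number C_n = (1/(n + 1)) · C(2n, n). For n = 34: C_34 = (1/35) · C(68, 34) = 28453041475240576740/35 = 812944042149730764.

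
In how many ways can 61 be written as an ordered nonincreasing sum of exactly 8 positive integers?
p(61, 8 parts) = 41635

Partitions of n into exactly k parts are in bijection with partitions of n − k into at most k parts (subtract 1 from each part). So p(61, exactly 8) = p(53, parts ≤ 8). Computing via the recurrence p(m, j) = p(m, j−1) + p(m−j, j) gives 41635.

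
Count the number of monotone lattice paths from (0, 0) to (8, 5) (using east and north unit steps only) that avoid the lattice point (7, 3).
Number of paths = 927

Total paths from (0, 0) to (8, 5): C(13, 8) = 1287. Paths through (7, 3): (paths (0, 0) → (7, 3)) × (paths (7, 3) → (8, 5)) = C(10, 7) · C(3, 1) = 120 · 3 = 360. Avoidance count = 1287 − 360 = 927.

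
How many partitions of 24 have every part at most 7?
p(24, parts ≤ 7) = 733

Use the recurrence p(n, m) = p(n, m−1) + p(n−m, m): either the largest part is < m (count p(n, m−1)) or the largest part is exactly m (remove one copy of m, count p(n−m, m)). With p(0, ·) = 1 this gives p(24, parts ≤ 7) = 733. (By conjugating Young diagrams, this also counts partitions of 24 into at most 7 parts.)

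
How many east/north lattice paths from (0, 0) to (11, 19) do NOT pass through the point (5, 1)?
Number of paths = 53819724

Total paths from (0, 0) to (11, 19): C(30, 11) = 54627300. Paths through (5, 1): (paths (0, 0) → (5, 1)) × (paths (5, 1) → (11, 19)) = C(6, 5) · C(24, 6) = 6 · 134596 = 807576. Avoidance count = 54627300 − 807576 = 53819724.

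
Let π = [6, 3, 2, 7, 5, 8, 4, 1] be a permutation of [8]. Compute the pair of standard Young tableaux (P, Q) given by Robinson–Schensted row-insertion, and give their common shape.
P = [1, 4, 8] / [2, 5] / [3, 7] / [6];  Q = [1, 4, 6] / [2, 5] / [3, 7] / [8];  common shape = (3, 2, 2, 1)

Row-insert the values π_1, π_2, … into P one at a time, bumping the leftmost entry strictly greater than the inserted value down to the next row. The recording tableau Q records, in position (i, j), the step at which that cell was added to P.
  Insert 6 (step 1): P = [6];  Q = [1]
  Insert 3 (step 2): P = [3] / [6];  Q = [1] / [2]
  Insert 2 (step 3): P = [2] / [3] / [6];  Q = [1] / [2] / [3]
  Insert 7 (step 4): P = [2, 7] / [3] / [6];  Q = [1, 4] / [2] / [3]
  Insert 5 (step 5): P = [2, 5] / [3, 7] / [6];  Q = [1, 4] / [2, 5] / [3]
  Insert 8 (step 6): P = [2, 5, 8] / [3, 7] / [6];  Q = [1, 4, 6] / [2, 5] / [3]
  Insert 4 (step 7): P = [2, 4, 8] / [3, 5] / [6, 7];  Q = [1, 4, 6] / [2, 5] / [3, 7]
  Insert 1 (step 8): P = [1, 4, 8] / [2, 5] / [3, 7] / [6];  Q = [1, 4, 6] / [2, 5] / [3, 7] / [8]
Final shape: (3, 2, 2, 1).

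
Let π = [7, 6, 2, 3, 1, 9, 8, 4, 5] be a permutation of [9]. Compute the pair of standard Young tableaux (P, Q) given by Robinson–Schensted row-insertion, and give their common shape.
P = [1, 3, 4, 5] / [2, 8] / [6, 9] / [7];  Q = [1, 4, 6, 9] / [2, 7] / [3, 8] / [5];  common shape = (4, 2, 2, 1)

Row-insert the values π_1, π_2, … into P one at a time, bumping the leftmost entry strictly greater than the inserted value down to the next row. The recording tableau Q records, in position (i, j), the step at which that cell was added to P.
  Insert 7 (step 1): P = [7];  Q = [1]
  Insert 6 (step 2): P = [6] / [7];  Q = [1] / [2]
  Insert 2 (step 3): P = [2] / [6] / [7];  Q = [1] / [2] / [3]
  Insert 3 (step 4): P = [2, 3] / [6] / [7];  Q = [1, 4] / [2] / [3]
  Insert 1 (step 5): P = [1, 3] / [2] / [6] / [7];  Q = [1, 4] / [2] / [3] / [5]
  Insert 9 (step 6): P = [1, 3, 9] / [2] / [6] / [7];  Q = [1, 4, 6] / [2] / [3] / [5]
  Insert 8 (step 7): P = [1, 3, 8] / [2, 9] / [6] / [7];  Q = [1, 4, 6] / [2, 7] / [3] / [5]
  Insert 4 (step 8): P = [1, 3, 4] / [2, 8] / [6, 9] / [7];  Q = [1, 4, 6] / [2, 7] / [3, 8] / [5]
  Insert 5 (step 9): P = [1, 3, 4, 5] / [2, 8] / [6, 9] / [7];  Q = [1, 4, 6, 9] / [2, 7] / [3, 8] / [5]
Final shape: (4, 2, 2, 1).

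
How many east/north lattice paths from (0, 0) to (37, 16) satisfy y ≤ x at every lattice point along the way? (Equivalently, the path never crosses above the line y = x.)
Number of paths = 8594228157515

By the reflection principle (André's argument), the number of monotone paths to (37, 16) with n ≤ m that never go above y = x is C(53, 37) − C(53, 38) = 14844575908435 − 6250347750920 = 8594228157515.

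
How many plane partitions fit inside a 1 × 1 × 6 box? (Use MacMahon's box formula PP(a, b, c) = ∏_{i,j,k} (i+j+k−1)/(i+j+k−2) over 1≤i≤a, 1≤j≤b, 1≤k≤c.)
PP(1, 1, 6) = 7

Evaluate the triple product over i = 1..1, j = 1..1, k = 1..6. The factors are (2/1) · (3/2) · (4/3) · (5/4) · (6/5) · (7/6). The numerators and denominators telescope so the product is an integer; carrying out the multiplication exactly gives PP(1, 1, 6) = 7.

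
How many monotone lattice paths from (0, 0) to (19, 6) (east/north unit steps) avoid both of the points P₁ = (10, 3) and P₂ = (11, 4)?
Number of paths = 78495

Inclusion–exclusion. Total paths: C(25, 19) = 177100. Through P₁: C(13, 10)·C(12, 9) = 62920. Through P₂: C(15, 11)·C(10, 8) = 61425. Since P₁ is strictly southwest of P₂, a monotone path through both must visit P₁ then P₂; paths through both = C(13, 10)·C(2, 1)·C(10, 8) = 25740. Avoid both = 177100 − 62920 − 61425 + 25740 = 78495.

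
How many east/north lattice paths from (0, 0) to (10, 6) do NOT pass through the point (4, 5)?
Number of paths = 7126

Total paths from (0, 0) to (10, 6): C(16, 10) = 8008. Paths through (4, 5): (paths (0, 0) → (4, 5)) × (paths (4, 5) → (10, 6)) = C(9, 4) · C(7, 6) = 126 · 7 = 882. Avoidance count = 8008 − 882 = 7126.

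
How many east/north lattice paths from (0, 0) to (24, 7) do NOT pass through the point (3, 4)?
Number of paths = 2558735

Total paths from (0, 0) to (24, 7): C(31, 24) = 2629575. Paths through (3, 4): (paths (0, 0) → (3, 4)) × (paths (3, 4) → (24, 7)) = C(7, 3) · C(24, 21) = 35 · 2024 = 70840. Avoidance count = 2629575 − 70840 = 2558735.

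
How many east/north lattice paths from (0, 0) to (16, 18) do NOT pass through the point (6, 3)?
Number of paths = 1929385590

Total paths from (0, 0) to (16, 18): C(34, 16) = 2203961430. Paths through (6, 3): (paths (0, 0) → (6, 3)) × (paths (6, 3) → (16, 18)) = C(9, 6) · C(25, 10) = 84 · 3268760 = 274575840. Avoidance count = 2203961430 − 274575840 = 1929385590.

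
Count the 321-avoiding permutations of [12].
C_12 = 208012

These 321-avoiding permutations are counted by the Catalan number C_n = (1/(n + 1)) · C(2n, n). For n = 12: C_12 = (1/13) · C(24, 12) = 2704156/13 = 208012.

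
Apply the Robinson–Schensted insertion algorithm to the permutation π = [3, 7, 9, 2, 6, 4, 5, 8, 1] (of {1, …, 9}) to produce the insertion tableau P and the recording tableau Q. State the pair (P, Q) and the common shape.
P = [1, 4, 5, 8] / [2, 6, 9] / [3] / [7];  Q = [1, 2, 3, 8] / [4, 5, 7] / [6] / [9];  common shape = (4, 3, 1, 1)

Row-insert the values π_1, π_2, … into P one at a time, bumping the leftmost entry strictly greater than the inserted value down to the next row. The recording tableau Q records, in position (i, j), the step at which that cell was added to P.
  Insert 3 (step 1): P = [3];  Q = [1]
  Insert 7 (step 2): P = [3, 7];  Q = [1, 2]
  Insert 9 (step 3): P = [3, 7, 9];  Q = [1, 2, 3]
  Insert 2 (step 4): P = [2, 7, 9] / [3];  Q = [1, 2, 3] / [4]
  Insert 6 (step 5): P = [2, 6, 9] / [3, 7];  Q = [1, 2, 3] / [4, 5]
  Insert 4 (step 6): P = [2, 4, 9] / [3, 6] / [7];  Q = [1, 2, 3] / [4, 5] / [6]
  Insert 5 (step 7): P = [2, 4, 5] / [3, 6, 9] / [7];  Q = [1, 2, 3] / [4, 5, 7] / [6]
  Insert 8 (step 8): P = [2, 4, 5, 8] / [3, 6, 9] / [7];  Q = [1, 2, 3, 8] / [4, 5, 7] / [6]
  Insert 1 (step 9): P = [1, 4, 5, 8] / [2, 6, 9] / [3] / [7];  Q = [1, 2, 3, 8] / [4, 5, 7] / [6] / [9]
Final shape: (4, 3, 1, 1).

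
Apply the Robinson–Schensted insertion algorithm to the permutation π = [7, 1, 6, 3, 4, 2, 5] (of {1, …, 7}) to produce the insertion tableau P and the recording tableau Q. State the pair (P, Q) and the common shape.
P = [1, 2, 4, 5] / [3] / [6] / [7];  Q = [1, 3, 5, 7] / [2] / [4] / [6];  common shape = (4, 1, 1, 1)

Row-insert the values π_1, π_2, … into P one at a time, bumping the leftmost entry strictly greater than the inserted value down to the next row. The recording tableau Q records, in position (i, j), the step at which that cell was added to P.
  Insert 7 (step 1): P = [7];  Q = [1]
  Insert 1 (step 2): P = [1] / [7];  Q = [1] / [2]
  Insert 6 (step 3): P = [1, 6] / [7];  Q = [1, 3] / [2]
  Insert 3 (step 4): P = [1, 3] / [6] / [7];  Q = [1, 3] / [2] / [4]
  Insert 4 (step 5): P = [1, 3, 4] / [6] / [7];  Q = [1, 3, 5] / [2] / [4]
  Insert 2 (step 6): P = [1, 2, 4] / [3] / [6] / [7];  Q = [1, 3, 5] / [2] / [4] / [6]
  Insert 5 (step 7): P = [1, 2, 4, 5] / [3] / [6] / [7];  Q = [1, 3, 5, 7] / [2] / [4] / [6]
Final shape: (4, 1, 1, 1).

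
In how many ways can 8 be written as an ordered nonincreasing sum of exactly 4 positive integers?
p(8, 4 parts) = 5

Partitions of n into exactly k parts ↔ partitions of n − k into at most k parts (subtract 1 from each part). For n = 8, k = 4, the partitions are: 5+1+1+1, 4+2+1+1, 3+3+1+1, 3+2+2+1, 2+2+2+2. Count = 5.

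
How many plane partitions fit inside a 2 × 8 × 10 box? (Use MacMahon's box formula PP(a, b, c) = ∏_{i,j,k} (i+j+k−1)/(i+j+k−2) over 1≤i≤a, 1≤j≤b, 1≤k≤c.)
PP(2, 8, 10) = 367479684

Evaluate the triple product over i = 1..2, j = 1..8, k = 1..10. The factors are (2/1) · (3/2) · (4/3) · (5/4) · (6/5) · (7/6) · (8/7) · (9/8) · … (160 factors total). The numerators and denominators telescope so the product is an integer; carrying out the multiplication exactly gives PP(2, 8, 10) = 367479684.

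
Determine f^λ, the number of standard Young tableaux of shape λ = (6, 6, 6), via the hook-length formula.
# SYT of shape (6, 6, 6) = 87516

Hook-length formula: f^λ = n! / Π hook(c), product over all cells c of the Young diagram. For λ = (6, 6, 6), n = 18 boxes. Hook lengths by row (left-to-right, top-to-bottom): [8, 7, 6, 5, 4, 3]; [7, 6, 5, 4, 3, 2]; [6, 5, 4, 3, 2, 1]. Product of hooks = 73156608000. So f^λ = 18! / 73156608000 = 6402373705728000 / 73156608000 = 87516.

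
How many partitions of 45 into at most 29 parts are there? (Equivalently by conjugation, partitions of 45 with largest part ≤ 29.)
p(45, parts ≤ 29) = 88450

Use the recurrence p(n, m) = p(n, m−1) + p(n−m, m): either the largest part is < m (count p(n, m−1)) or the largest part is exactly m (remove one copy of m, count p(n−m, m)). With p(0, ·) = 1 this gives p(45, parts ≤ 29) = 88450. (By conjugating Young diagrams, this also counts partitions of 45 into at most 29 parts.)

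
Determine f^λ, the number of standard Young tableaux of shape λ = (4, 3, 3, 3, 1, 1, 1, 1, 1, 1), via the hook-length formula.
# SYT of shape (4, 3, 3, 3, 1, 1, 1, 1, 1, 1) = 3038784

Hook-length formula: f^λ = n! / Π hook(c), product over all cells c of the Young diagram. For λ = (4, 3, 3, 3, 1, 1, 1, 1, 1, 1), n = 19 boxes. Hook lengths by row (left-to-right, top-to-bottom): [13, 6, 5, 1]; [11, 4, 3]; [10, 3, 2]; [9, 2, 1]; [6]; [5]; [4]; [3]; [2]; [1]. Product of hooks = 40030848000. So f^λ = 19! / 40030848000 = 121645100408832000 / 40030848000 = 3038784.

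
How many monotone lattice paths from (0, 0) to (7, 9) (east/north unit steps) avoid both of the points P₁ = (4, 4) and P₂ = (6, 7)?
Number of paths = 4472

Inclusion–exclusion. Total paths: C(16, 7) = 11440. Through P₁: C(8, 4)·C(8, 3) = 3920. Through P₂: C(13, 6)·C(3, 1) = 5148. Since P₁ is strictly southwest of P₂, a monotone path through both must visit P₁ then P₂; paths through both = C(8, 4)·C(5, 2)·C(3, 1) = 2100. Avoid both = 11440 − 3920 − 5148 + 2100 = 4472.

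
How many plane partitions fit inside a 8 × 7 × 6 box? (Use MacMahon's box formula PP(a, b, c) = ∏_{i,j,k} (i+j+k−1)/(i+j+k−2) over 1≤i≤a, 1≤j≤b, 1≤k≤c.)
PP(8, 7, 6) = 19702998159210080

Evaluate the triple product over i = 1..8, j = 1..7, k = 1..6. The factors are (2/1) · (3/2) · (4/3) · (5/4) · (6/5) · (7/6) · (3/2) · (4/3) · … (336 factors total). The numerators and denominators telescope so the product is an integer; carrying out the multiplication exactly gives PP(8, 7, 6) = 19702998159210080.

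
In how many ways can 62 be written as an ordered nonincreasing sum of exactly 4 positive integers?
p(62, 4 parts) = 1735

Partitions of n into exactly k parts are in bijection with partitions of n − k into at most k parts (subtract 1 from each part). So p(62, exactly 4) = p(58, parts ≤ 4). Computing via the recurrence p(m, j) = p(m, j−1) + p(m−j, j) gives 1735.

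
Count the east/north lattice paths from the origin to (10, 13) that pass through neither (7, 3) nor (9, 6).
Number of paths = 1079306

Inclusion–exclusion. Total paths: C(23, 10) = 1144066. Through P₁: C(10, 7)·C(13, 3) = 34320. Through P₂: C(15, 9)·C(8, 1) = 40040. Since P₁ is strictly southwest of P₂, a monotone path through both must visit P₁ then P₂; paths through both = C(10, 7)·C(5, 2)·C(8, 1) = 9600. Avoid both = 1144066 − 34320 − 40040 + 9600 = 1079306.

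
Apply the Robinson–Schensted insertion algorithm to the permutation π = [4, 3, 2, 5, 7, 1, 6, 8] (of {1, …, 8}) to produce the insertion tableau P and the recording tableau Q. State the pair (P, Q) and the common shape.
P = [1, 5, 6, 8] / [2, 7] / [3] / [4];  Q = [1, 4, 5, 8] / [2, 7] / [3] / [6];  common shape = (4, 2, 1, 1)

Row-insert the values π_1, π_2, … into P one at a time, bumping the leftmost entry strictly greater than the inserted value down to the next row. The recording tableau Q records, in position (i, j), the step at which that cell was added to P.
  Insert 4 (step 1): P = [4];  Q = [1]
  Insert 3 (step 2): P = [3] / [4];  Q = [1] / [2]
  Insert 2 (step 3): P = [2] / [3] / [4];  Q = [1] / [2] / [3]
  Insert 5 (step 4): P = [2, 5] / [3] / [4];  Q = [1, 4] / [2] / [3]
  Insert 7 (step 5): P = [2, 5, 7] / [3] / [4];  Q = [1, 4, 5] / [2] / [3]
  Insert 1 (step 6): P = [1, 5, 7] / [2] / [3] / [4];  Q = [1, 4, 5] / [2] / [3] / [6]
  Insert 6 (step 7): P = [1, 5, 6] / [2, 7] / [3] / [4];  Q = [1, 4, 5] / [2, 7] / [3] / [6]
  Insert 8 (step 8): P = [1, 5, 6, 8] / [2, 7] / [3] / [4];  Q = [1, 4, 5, 8] / [2, 7] / [3] / [6]
Final shape: (4, 2, 1, 1).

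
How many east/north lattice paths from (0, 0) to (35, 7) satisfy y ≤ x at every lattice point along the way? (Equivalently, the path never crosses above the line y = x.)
Number of paths = 21732542

By the reflection principle (André's argument), the number of monotone paths to (35, 7) with n ≤ m that never go above y = x is C(42, 35) − C(42, 36) = 26978328 − 5245786 = 21732542.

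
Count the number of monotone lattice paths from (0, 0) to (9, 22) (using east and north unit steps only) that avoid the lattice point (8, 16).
Number of paths = 15011778

Total paths from (0, 0) to (9, 22): C(31, 9) = 20160075. Paths through (8, 16): (paths (0, 0) → (8, 16)) × (paths (8, 16) → (9, 22)) = C(24, 8) · C(7, 1) = 735471 · 7 = 5148297. Avoidance count = 20160075 − 5148297 = 15011778.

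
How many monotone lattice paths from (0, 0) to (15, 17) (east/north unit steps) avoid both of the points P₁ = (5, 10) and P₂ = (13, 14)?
Number of paths = 321602226

Inclusion–exclusion. Total paths: C(32, 15) = 565722720. Through P₁: C(15, 5)·C(17, 10) = 58402344. Through P₂: C(27, 13)·C(5, 2) = 200583000. Since P₁ is strictly southwest of P₂, a monotone path through both must visit P₁ then P₂; paths through both = C(15, 5)·C(12, 8)·C(5, 2) = 14864850. Avoid both = 565722720 − 58402344 − 200583000 + 14864850 = 321602226.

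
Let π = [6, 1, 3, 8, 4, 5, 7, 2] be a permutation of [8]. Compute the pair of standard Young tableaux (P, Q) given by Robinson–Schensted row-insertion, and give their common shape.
P = [1, 2, 4, 5, 7] / [3, 8] / [6];  Q = [1, 3, 4, 6, 7] / [2, 5] / [8];  common shape = (5, 2, 1)

Row-insert the values π_1, π_2, … into P one at a time, bumping the leftmost entry strictly greater than the inserted value down to the next row. The recording tableau Q records, in position (i, j), the step at which that cell was added to P.
  Insert 6 (step 1): P = [6];  Q = [1]
  Insert 1 (step 2): P = [1] / [6];  Q = [1] / [2]
  Insert 3 (step 3): P = [1, 3] / [6];  Q = [1, 3] / [2]
  Insert 8 (step 4): P = [1, 3, 8] / [6];  Q = [1, 3, 4] / [2]
  Insert 4 (step 5): P = [1, 3, 4] / [6, 8];  Q = [1, 3, 4] / [2, 5]
  Insert 5 (step 6): P = [1, 3, 4, 5] / [6, 8];  Q = [1, 3, 4, 6] / [2, 5]
  Insert 7 (step 7): P = [1, 3, 4, 5, 7] / [6, 8];  Q = [1, 3, 4, 6, 7] / [2, 5]
  Insert 2 (step 8): P = [1, 2, 4, 5, 7] / [3, 8] / [6];  Q = [1, 3, 4, 6, 7] / [2, 5] / [8]
Final shape: (5, 2, 1).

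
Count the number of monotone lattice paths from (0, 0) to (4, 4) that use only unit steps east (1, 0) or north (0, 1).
Number of paths = 70

A monotone lattice path from (0, 0) to (4, 4) consists of 4 east steps and 4 north steps in some order, so it is determined by which 4 of the 8 steps are east. The count is C(8, 4) = 70.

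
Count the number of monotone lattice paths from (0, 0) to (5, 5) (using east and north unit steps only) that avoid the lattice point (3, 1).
Number of paths = 192

Total paths from (0, 0) to (5, 5): C(10, 5) = 252. Paths through (3, 1): (paths (0, 0) → (3, 1)) × (paths (3, 1) → (5, 5)) = C(4, 3) · C(6, 2) = 4 · 15 = 60. Avoidance count = 252 − 60 = 192.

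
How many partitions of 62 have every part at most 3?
p(62, parts ≤ 3) = 352

Use the recurrence p(n, m) = p(n, m−1) + p(n−m, m): either the largest part is < m (count p(n, m−1)) or the largest part is exactly m (remove one copy of m, count p(n−m, m)). With p(0, ·) = 1 this gives p(62, parts ≤ 3) = 352. (By conjugating Young diagrams, this also counts partitions of 62 into at most 3 parts.)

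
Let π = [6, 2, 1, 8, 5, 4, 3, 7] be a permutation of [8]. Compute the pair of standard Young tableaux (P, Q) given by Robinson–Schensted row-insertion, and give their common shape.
P = [1, 3, 7] / [2, 4] / [5, 8] / [6];  Q = [1, 4, 8] / [2, 5] / [3, 6] / [7];  common shape = (3, 2, 2, 1)

Row-insert the values π_1, π_2, … into P one at a time, bumping the leftmost entry strictly greater than the inserted value down to the next row. The recording tableau Q records, in position (i, j), the step at which that cell was added to P.
  Insert 6 (step 1): P = [6];  Q = [1]
  Insert 2 (step 2): P = [2] / [6];  Q = [1] / [2]
  Insert 1 (step 3): P = [1] / [2] / [6];  Q = [1] / [2] / [3]
  Insert 8 (step 4): P = [1, 8] / [2] / [6];  Q = [1, 4] / [2] / [3]
  Insert 5 (step 5): P = [1, 5] / [2, 8] / [6];  Q = [1, 4] / [2, 5] / [3]
  Insert 4 (step 6): P = [1, 4] / [2, 5] / [6, 8];  Q = [1, 4] / [2, 5] / [3, 6]
  Insert 3 (step 7): P = [1, 3] / [2, 4] / [5, 8] / [6];  Q = [1, 4] / [2, 5] / [3, 6] / [7]
  Insert 7 (step 8): P = [1, 3, 7] / [2, 4] / [5, 8] / [6];  Q = [1, 4, 8] / [2, 5] / [3, 6] / [7]
Final shape: (3, 2, 2, 1).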